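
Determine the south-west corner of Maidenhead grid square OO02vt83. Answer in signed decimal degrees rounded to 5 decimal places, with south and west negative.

52.80417, 101.81667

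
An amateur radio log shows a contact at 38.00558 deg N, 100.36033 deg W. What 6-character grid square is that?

Shift to the Maidenhead origin (180°W, 90°S): lon 79.6397, lat 128.0056.
Field: 79.6397/20 → 3 → D, 128.0056/10 → 12 → M; chars DM.
Square: 19.6397/2 → 9, 8.0056/1 → 8; chars 98.
Subsquare: 1.6397/0.0833333 → 19 → t, 0.0056/0.0416667 → 0 → a; chars ta.

DM98ta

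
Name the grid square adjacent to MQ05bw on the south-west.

MQ05av

Longitude subsquare b = 1; −1 → 0 = a.
Latitude subsquare w = 22; −1 → 21 = v.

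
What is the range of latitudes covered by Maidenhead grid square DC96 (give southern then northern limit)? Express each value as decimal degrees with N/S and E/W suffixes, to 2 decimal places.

64.00° S, 63.00° S

Field D=3, C=2: +3·20° lon, +2·10° lat → SW at lon -120°, lat -70°.
Square 9, 6: +9·2° lon, +6·1° lat → SW at lon -102°, lat -64°.
Cell spans 2° lon × 1° lat.
south 64.00° S, north 63.00° S.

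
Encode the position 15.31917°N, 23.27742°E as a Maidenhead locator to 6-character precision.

KK15ph

Add 180° to longitude and 90° to latitude: 203.2774, 105.3192.
Field: lon ⌊203.2774/20⌋ = 10 → K; lat ⌊105.3192/10⌋ = 10 → K.
Square: lon ⌊3.2774/2⌋ = 1; lat ⌊5.3192/1⌋ = 5.
Subsquare: lon ⌊1.2774/0.0833333⌋ = 15 → p; lat ⌊0.3192/0.0416667⌋ = 7 → h.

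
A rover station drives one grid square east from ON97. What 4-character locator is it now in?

Longitude square 9; +1 → 10, wraps to 0, carry into field.
Longitude field O = 14; +1 → 15 = P.
The latitude characters are unchanged.

PN07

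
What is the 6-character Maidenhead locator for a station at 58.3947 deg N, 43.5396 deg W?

Shift to the Maidenhead origin (180°W, 90°S): lon 136.4604, lat 148.3947.
Field (20°×10°, letters A–R): 136.4604/20 → 6 → G, 148.3947/10 → 14 → O; chars GO.
Square (2°×1°, digits 0–9): 16.4604/2 → 8, 8.3947/1 → 8; chars 88.
Subsquare (5′×2.5′, letters a–x): 0.4604/0.0833333 → 5 → f, 0.3947/0.0416667 → 9 → j; chars fj.

GO88fj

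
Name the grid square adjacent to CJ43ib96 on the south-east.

CJ43jb05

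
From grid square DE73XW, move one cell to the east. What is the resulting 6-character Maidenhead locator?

Longitude subsquare x = 23; +1 → 24, wraps to 0 = a, carry into square.
Longitude square 7; +1 → 8.
The latitude characters are unchanged.

DE83aw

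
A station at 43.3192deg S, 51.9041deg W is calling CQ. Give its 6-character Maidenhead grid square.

GE46bq

Shift to the Maidenhead origin (180°W, 90°S): lon 128.0959, lat 46.6808.
Field (20°×10°, letters A–R): lon ⌊128.0959/20⌋ = 6 → G; lat ⌊46.6808/10⌋ = 4 → E.
Square (2°×1°, digits 0–9): lon ⌊8.0959/2⌋ = 4; lat ⌊6.6808/1⌋ = 6.
Subsquare (5′×2.5′, letters a–x): lon ⌊0.0959/0.0833333⌋ = 1 → b; lat ⌊0.6808/0.0416667⌋ = 16 → q.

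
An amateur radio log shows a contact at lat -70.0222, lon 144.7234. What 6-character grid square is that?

QB29ix

Shift to the Maidenhead origin (180°W, 90°S): lon 324.7234, lat 19.9778.
Field (20°×10°, letters A–R): 324.7234/20 → 16 → Q, 19.9778/10 → 1 → B; chars QB.
Square (2°×1°, digits 0–9): 4.7234/2 → 2, 9.9778/1 → 9; chars 29.
Subsquare (5′×2.5′, letters a–x): 0.7234/0.0833333 → 8 → i, 0.9778/0.0416667 → 23 → x; chars ix.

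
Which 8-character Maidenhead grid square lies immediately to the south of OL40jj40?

Latitude extended square 0; −1 → -1, wraps to 9, carry into subsquare.
Latitude subsquare j = 9; −1 → 8 = i.
The longitude characters are unchanged.

OL40ji49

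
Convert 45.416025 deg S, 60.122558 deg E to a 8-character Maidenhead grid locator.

ME04bo40

Shift to the Maidenhead origin (180°W, 90°S): lon 240.12256, lat 44.58398.
Field: 240.12256/20 → 12 → M, 44.58398/10 → 4 → E; chars ME.
Square: 0.12256/2 → 0, 4.58398/1 → 4; chars 04.
Subsquare: 0.12256/0.0833333 → 1 → b, 0.58398/0.0416667 → 14 → o; chars bo.
Extended square: 0.03922/0.00833333 → 4, 0.00064/0.00416667 → 0; chars 40.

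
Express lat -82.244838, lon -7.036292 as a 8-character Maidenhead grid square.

Offset from 180°W / 90°S: lon 172.96371°, lat 7.75516°.
Field: lon ⌊172.96371/20⌋ = 8 → I; lat ⌊7.75516/10⌋ = 0 → A.
Square: lon ⌊12.96371/2⌋ = 6; lat ⌊7.75516/1⌋ = 7.
Subsquare: lon ⌊0.96371/0.0833333⌋ = 11 → l; lat ⌊0.75516/0.0416667⌋ = 18 → s.
Extended square: lon ⌊0.04704/0.00833333⌋ = 5; lat ⌊0.00516/0.00416667⌋ = 1.

IA67ls51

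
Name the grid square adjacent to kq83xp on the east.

KQ93ap

Longitude subsquare x = 23; +1 → 24, wraps to 0 = a, carry into square.
Longitude square 8; +1 → 9.
The latitude characters are unchanged.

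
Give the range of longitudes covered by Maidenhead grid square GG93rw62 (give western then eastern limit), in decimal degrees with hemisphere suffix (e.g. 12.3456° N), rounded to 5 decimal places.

Field G=6, G=6: +6·20° lon, +6·10° lat → SW at lon -60°, lat -30°.
Square 9, 3: +9·2° lon, +3·1° lat → SW at lon -42°, lat -27°.
Subsquare r=17, w=22: +17·0.0833333° lon, +22·0.0416667° lat → SW at lon -40.5833°, lat -26.0833°.
Extended square 6, 2: +6·0.00833333° lon, +2·0.00416667° lat → SW at lon -40.5333°, lat -26.075°.
Cell spans 0.00833333° lon × 0.00416667° lat.
west 40.53333° W, east 40.52500° W.

40.53333° W, 40.52500° W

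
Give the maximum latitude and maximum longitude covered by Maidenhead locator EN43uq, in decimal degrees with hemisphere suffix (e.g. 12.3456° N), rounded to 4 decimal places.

Field E=4, N=13: +4·20° lon, +13·10° lat → SW at lon -100°, lat 40°.
Square 4, 3: +4·2° lon, +3·1° lat → SW at lon -92°, lat 43°.
Subsquare u=20, q=16: +20·0.0833333° lon, +16·0.0416667° lat → SW at lon -90.3333°, lat 43.6667°.
Cell spans 0.0833333° lon × 0.0416667° lat. NE corner is SW corner plus one full cell.
latitude 43.7083° N, longitude 90.2500° W.

43.7083° N, 90.2500° W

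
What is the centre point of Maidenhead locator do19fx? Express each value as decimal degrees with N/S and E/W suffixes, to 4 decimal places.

59.9792° N, 117.5417° W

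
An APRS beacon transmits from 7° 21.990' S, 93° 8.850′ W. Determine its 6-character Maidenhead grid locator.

Add 180° to longitude and 90° to latitude: 86.8525, 82.6335.
Field: lon ⌊86.8525/20⌋ = 4 → E; lat ⌊82.6335/10⌋ = 8 → I.
Square: lon ⌊6.8525/2⌋ = 3; lat ⌊2.6335/1⌋ = 2.
Subsquare: lon ⌊0.8525/0.0833333⌋ = 10 → k; lat ⌊0.6335/0.0416667⌋ = 15 → p.

EI32kp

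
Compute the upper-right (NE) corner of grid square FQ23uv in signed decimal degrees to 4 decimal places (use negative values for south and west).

73.9167, -74.2500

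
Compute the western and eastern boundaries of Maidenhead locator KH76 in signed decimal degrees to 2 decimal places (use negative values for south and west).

34.00, 36.00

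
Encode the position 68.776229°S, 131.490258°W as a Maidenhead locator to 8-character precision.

CC41gf13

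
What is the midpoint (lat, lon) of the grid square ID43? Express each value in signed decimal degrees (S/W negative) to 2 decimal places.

Field I=8, D=3: +8·20° lon, +3·10° lat → SW at lon -20°, lat -60°.
Square 4, 3: +4·2° lon, +3·1° lat → SW at lon -12°, lat -57°.
Cell spans 2° lon × 1° lat. Centre is SW corner plus half of each.
latitude -56.50, longitude -11.00.

-56.50, -11.00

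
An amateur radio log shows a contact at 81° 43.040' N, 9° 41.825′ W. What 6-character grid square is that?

IR51dr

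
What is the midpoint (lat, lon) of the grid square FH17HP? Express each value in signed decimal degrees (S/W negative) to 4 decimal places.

-12.3542, -77.3750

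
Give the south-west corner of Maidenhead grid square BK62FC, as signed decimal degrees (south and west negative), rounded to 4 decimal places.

12.0833, -147.5833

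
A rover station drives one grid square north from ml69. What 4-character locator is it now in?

Latitude square 9; +1 → 10, wraps to 0, carry into field.
Latitude field L = 11; +1 → 12 = M.
The longitude characters are unchanged.

MM60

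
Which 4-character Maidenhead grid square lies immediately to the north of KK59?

KL50

Latitude square 9; +1 → 10, wraps to 0, carry into field.
Latitude field K = 10; +1 → 11 = L.
The longitude characters are unchanged.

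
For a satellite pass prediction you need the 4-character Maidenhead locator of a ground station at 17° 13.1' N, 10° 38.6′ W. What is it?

Add 180° to longitude and 90° to latitude: 169.36, 107.22.
Field (20°×10°, letters A–R): lon ⌊169.36/20⌋ = 8 → I; lat ⌊107.22/10⌋ = 10 → K.
Square (2°×1°, digits 0–9): lon ⌊9.36/2⌋ = 4; lat ⌊7.22/1⌋ = 7.

IK47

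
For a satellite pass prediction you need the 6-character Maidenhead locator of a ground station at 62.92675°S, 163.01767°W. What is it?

AC87lb

Add 180° to longitude and 90° to latitude: 16.9823, 27.0733.
Field (20°×10°, letters A–R): lon ⌊16.9823/20⌋ = 0 → A; lat ⌊27.0733/10⌋ = 2 → C.
Square (2°×1°, digits 0–9): lon ⌊16.9823/2⌋ = 8; lat ⌊7.0733/1⌋ = 7.
Subsquare (5′×2.5′, letters a–x): lon ⌊0.9823/0.0833333⌋ = 11 → l; lat ⌊0.0733/0.0416667⌋ = 1 → b.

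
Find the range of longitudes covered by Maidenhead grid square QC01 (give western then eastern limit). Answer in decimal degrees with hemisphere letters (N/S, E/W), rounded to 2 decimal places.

140.00° E, 142.00° E

Field Q=16, C=2: +16·20° lon, +2·10° lat → SW at lon 140°, lat -70°.
Square 0, 1: +0·2° lon, +1·1° lat → SW at lon 140°, lat -69°.
Cell spans 2° lon × 1° lat.
west 140.00° E, east 142.00° E.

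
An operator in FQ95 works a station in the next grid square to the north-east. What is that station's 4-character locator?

GQ06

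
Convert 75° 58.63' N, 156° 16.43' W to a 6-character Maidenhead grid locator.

BQ15ux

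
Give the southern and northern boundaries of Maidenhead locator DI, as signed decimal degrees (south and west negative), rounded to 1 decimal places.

-10.0, 0.0

Field D=3, I=8: +3·20° lon, +8·10° lat → SW at lon -120°, lat -10°.
Cell spans 20° lon × 10° lat.
south -10.0, north 0.0.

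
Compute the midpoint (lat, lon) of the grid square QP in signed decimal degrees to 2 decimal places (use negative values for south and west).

65.00, 150.00

Field Q=16, P=15: +16·20° lon, +15·10° lat → SW at lon 140°, lat 60°.
Cell spans 20° lon × 10° lat. Centre is SW corner plus half of each.
latitude 65.00, longitude 150.00.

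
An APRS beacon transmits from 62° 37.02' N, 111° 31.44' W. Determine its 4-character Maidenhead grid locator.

DP42

Add 180° to longitude and 90° to latitude: 68.48, 152.62.
Field: 68.48/20 → 3 → D, 152.62/10 → 15 → P; chars DP.
Square: 8.48/2 → 4, 2.62/1 → 2; chars 42.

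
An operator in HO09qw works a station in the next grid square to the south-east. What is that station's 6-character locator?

HO09rv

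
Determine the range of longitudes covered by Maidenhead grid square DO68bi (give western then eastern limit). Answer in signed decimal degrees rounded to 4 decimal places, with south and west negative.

Field D=3, O=14: +3·20° lon, +14·10° lat → SW at lon -120°, lat 50°.
Square 6, 8: +6·2° lon, +8·1° lat → SW at lon -108°, lat 58°.
Subsquare b=1, i=8: +1·0.0833333° lon, +8·0.0416667° lat → SW at lon -107.917°, lat 58.3333°.
Cell spans 0.0833333° lon × 0.0416667° lat.
west -107.9167, east -107.8333.

-107.9167, -107.8333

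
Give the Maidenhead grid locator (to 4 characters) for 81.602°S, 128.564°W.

CA58

Shift to the Maidenhead origin (180°W, 90°S): lon 51.44, lat 8.40.
Field: 51.44/20 → 2 → C, 8.40/10 → 0 → A; chars CA.
Square: 11.44/2 → 5, 8.40/1 → 8; chars 58.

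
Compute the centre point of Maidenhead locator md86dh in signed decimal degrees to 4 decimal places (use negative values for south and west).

Field M=12, D=3: +12·20° lon, +3·10° lat → SW at lon 60°, lat -60°.
Square 8, 6: +8·2° lon, +6·1° lat → SW at lon 76°, lat -54°.
Subsquare d=3, h=7: +3·0.0833333° lon, +7·0.0416667° lat → SW at lon 76.25°, lat -53.7083°.
Cell spans 0.0833333° lon × 0.0416667° lat. Centre is SW corner plus half of each.
latitude -53.6875, longitude 76.2917.

-53.6875, 76.2917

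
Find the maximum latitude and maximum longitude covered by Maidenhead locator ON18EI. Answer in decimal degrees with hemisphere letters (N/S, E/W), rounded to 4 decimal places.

48.3750° N, 102.4167° E

Field O=14, N=13: +14·20° lon, +13·10° lat → SW at lon 100°, lat 40°.
Square 1, 8: +1·2° lon, +8·1° lat → SW at lon 102°, lat 48°.
Subsquare e=4, i=8: +4·0.0833333° lon, +8·0.0416667° lat → SW at lon 102.333°, lat 48.3333°.
Cell spans 0.0833333° lon × 0.0416667° lat. NE corner is SW corner plus one full cell.
latitude 48.3750° N, longitude 102.4167° E.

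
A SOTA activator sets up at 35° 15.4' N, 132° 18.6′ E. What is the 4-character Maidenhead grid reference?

PM65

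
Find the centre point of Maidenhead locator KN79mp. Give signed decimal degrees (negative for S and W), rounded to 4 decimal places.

49.6458, 35.0417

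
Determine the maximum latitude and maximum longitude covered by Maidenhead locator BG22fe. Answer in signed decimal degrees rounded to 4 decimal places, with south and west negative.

-27.7917, -155.5000

Field B=1, G=6: +1·20° lon, +6·10° lat → SW at lon -160°, lat -30°.
Square 2, 2: +2·2° lon, +2·1° lat → SW at lon -156°, lat -28°.
Subsquare f=5, e=4: +5·0.0833333° lon, +4·0.0416667° lat → SW at lon -155.583°, lat -27.8333°.
Cell spans 0.0833333° lon × 0.0416667° lat. NE corner is SW corner plus one full cell.
latitude -27.7917, longitude -155.5000.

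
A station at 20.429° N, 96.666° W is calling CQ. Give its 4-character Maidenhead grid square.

EL10

Add 180° to longitude and 90° to latitude: 83.33, 110.43.
Field: 83.33/20 → 4 → E, 110.43/10 → 11 → L; chars EL.
Square: 3.33/2 → 1, 0.43/1 → 0; chars 10.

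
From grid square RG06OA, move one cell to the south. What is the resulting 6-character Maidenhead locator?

RG05ox

Latitude subsquare a = 0; −1 → -1, wraps to 23 = x, carry into square.
Latitude square 6; −1 → 5.
The longitude characters are unchanged.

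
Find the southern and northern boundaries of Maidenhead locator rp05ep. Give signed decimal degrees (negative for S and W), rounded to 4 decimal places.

Field R=17, P=15: +17·20° lon, +15·10° lat → SW at lon 160°, lat 60°.
Square 0, 5: +0·2° lon, +5·1° lat → SW at lon 160°, lat 65°.
Subsquare e=4, p=15: +4·0.0833333° lon, +15·0.0416667° lat → SW at lon 160.333°, lat 65.625°.
Cell spans 0.0833333° lon × 0.0416667° lat.
south 65.6250, north 65.6667.

65.6250, 65.6667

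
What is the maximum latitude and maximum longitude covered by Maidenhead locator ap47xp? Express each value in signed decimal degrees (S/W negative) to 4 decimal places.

67.6667, -170.0000

Field A=0, P=15: +0·20° lon, +15·10° lat → SW at lon -180°, lat 60°.
Square 4, 7: +4·2° lon, +7·1° lat → SW at lon -172°, lat 67°.
Subsquare x=23, p=15: +23·0.0833333° lon, +15·0.0416667° lat → SW at lon -170.083°, lat 67.625°.
Cell spans 0.0833333° lon × 0.0416667° lat. NE corner is SW corner plus one full cell.
latitude 67.6667, longitude -170.0000.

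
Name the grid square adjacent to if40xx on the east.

Longitude subsquare x = 23; +1 → 24, wraps to 0 = a, carry into square.
Longitude square 4; +1 → 5.
The latitude characters are unchanged.

IF50ax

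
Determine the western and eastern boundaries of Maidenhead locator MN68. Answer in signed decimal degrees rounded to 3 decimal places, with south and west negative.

Field M=12, N=13: +12·20° lon, +13·10° lat → SW at lon 60°, lat 40°.
Square 6, 8: +6·2° lon, +8·1° lat → SW at lon 72°, lat 48°.
Cell spans 2° lon × 1° lat.
west 72.000, east 74.000.

72.000, 74.000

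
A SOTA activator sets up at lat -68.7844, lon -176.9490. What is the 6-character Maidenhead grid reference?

AC11mf

Offset from 180°W / 90°S: lon 3.0510°, lat 21.2156°.
Field (20°×10°, letters A–R): 3.0510/20 → 0 → A, 21.2156/10 → 2 → C; chars AC.
Square (2°×1°, digits 0–9): 3.0510/2 → 1, 1.2156/1 → 1; chars 11.
Subsquare (5′×2.5′, letters a–x): 1.0510/0.0833333 → 12 → m, 0.2156/0.0416667 → 5 → f; chars mf.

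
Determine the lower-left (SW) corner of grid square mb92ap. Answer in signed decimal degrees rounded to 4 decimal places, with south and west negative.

Field M=12, B=1: +12·20° lon, +1·10° lat → SW at lon 60°, lat -80°.
Square 9, 2: +9·2° lon, +2·1° lat → SW at lon 78°, lat -78°.
Subsquare a=0, p=15: +0·0.0833333° lon, +15·0.0416667° lat → SW at lon 78°, lat -77.375°.
latitude -77.3750, longitude 78.0000.

-77.3750, 78.0000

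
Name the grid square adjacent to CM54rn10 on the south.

Latitude extended square 0; −1 → -1, wraps to 9, carry into subsquare.
Latitude subsquare n = 13; −1 → 12 = m.
The longitude characters are unchanged.

CM54rm19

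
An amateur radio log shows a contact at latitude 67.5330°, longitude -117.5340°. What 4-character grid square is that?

Offset from 180°W / 90°S: lon 62.47°, lat 157.53°.
Field: 62.47/20 → 3 → D, 157.53/10 → 15 → P; chars DP.
Square: 2.47/2 → 1, 7.53/1 → 7; chars 17.

DP17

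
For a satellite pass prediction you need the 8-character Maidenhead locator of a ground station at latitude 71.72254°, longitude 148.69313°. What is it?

QQ41ir33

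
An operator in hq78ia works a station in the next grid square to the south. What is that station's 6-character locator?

HQ77ix

Latitude subsquare a = 0; −1 → -1, wraps to 23 = x, carry into square.
Latitude square 8; −1 → 7.
The longitude characters are unchanged.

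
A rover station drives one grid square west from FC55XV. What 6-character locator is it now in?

FC55wv

Longitude subsquare x = 23; −1 → 22 = w.
The latitude characters are unchanged.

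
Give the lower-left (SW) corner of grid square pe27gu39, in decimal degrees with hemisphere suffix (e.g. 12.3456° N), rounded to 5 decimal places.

42.12917° S, 124.52500° E

Field P=15, E=4: +15·20° lon, +4·10° lat → SW at lon 120°, lat -50°.
Square 2, 7: +2·2° lon, +7·1° lat → SW at lon 124°, lat -43°.
Subsquare g=6, u=20: +6·0.0833333° lon, +20·0.0416667° lat → SW at lon 124.5°, lat -42.1667°.
Extended square 3, 9: +3·0.00833333° lon, +9·0.00416667° lat → SW at lon 124.525°, lat -42.1292°.
latitude 42.12917° S, longitude 124.52500° E.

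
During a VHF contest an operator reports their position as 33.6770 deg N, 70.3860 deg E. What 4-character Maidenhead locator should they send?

Offset from 180°W / 90°S: lon 250.39°, lat 123.68°.
Field: lon ⌊250.39/20⌋ = 12 → M; lat ⌊123.68/10⌋ = 12 → M.
Square: lon ⌊10.39/2⌋ = 5; lat ⌊3.68/1⌋ = 3.

MM53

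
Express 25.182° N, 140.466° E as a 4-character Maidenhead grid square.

Offset from 180°W / 90°S: lon 320.47°, lat 115.18°.
Field (20°×10°, letters A–R): 320.47/20 → 16 → Q, 115.18/10 → 11 → L; chars QL.
Square (2°×1°, digits 0–9): 0.47/2 → 0, 5.18/1 → 5; chars 05.

QL05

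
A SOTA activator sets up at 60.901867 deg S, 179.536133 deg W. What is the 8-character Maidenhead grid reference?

AC09fc53

Offset from 180°W / 90°S: lon 0.46387°, lat 29.09813°.
Field (20°×10°, letters A–R): 0.46387/20 → 0 → A, 29.09813/10 → 2 → C; chars AC.
Square (2°×1°, digits 0–9): 0.46387/2 → 0, 9.09813/1 → 9; chars 09.
Subsquare (5′×2.5′, letters a–x): 0.46387/0.0833333 → 5 → f, 0.09813/0.0416667 → 2 → c; chars fc.
Extended square (30″×15″, digits 0–9): 0.04720/0.00833333 → 5, 0.01480/0.00416667 → 3; chars 53.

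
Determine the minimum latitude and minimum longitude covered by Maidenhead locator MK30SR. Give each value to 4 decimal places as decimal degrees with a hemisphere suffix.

Field M=12, K=10: +12·20° lon, +10·10° lat → SW at lon 60°, lat 10°.
Square 3, 0: +3·2° lon, +0·1° lat → SW at lon 66°, lat 10°.
Subsquare s=18, r=17: +18·0.0833333° lon, +17·0.0416667° lat → SW at lon 67.5°, lat 10.7083°.
latitude 10.7083° N, longitude 67.5000° E.

10.7083° N, 67.5000° E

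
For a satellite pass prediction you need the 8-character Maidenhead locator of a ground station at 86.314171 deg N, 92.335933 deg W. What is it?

ER36th95

Add 180° to longitude and 90° to latitude: 87.66407, 176.31417.
Field: lon ⌊87.66407/20⌋ = 4 → E; lat ⌊176.31417/10⌋ = 17 → R.
Square: lon ⌊7.66407/2⌋ = 3; lat ⌊6.31417/1⌋ = 6.
Subsquare: lon ⌊1.66407/0.0833333⌋ = 19 → t; lat ⌊0.31417/0.0416667⌋ = 7 → h.
Extended square: lon ⌊0.08073/0.00833333⌋ = 9; lat ⌊0.02250/0.00416667⌋ = 5.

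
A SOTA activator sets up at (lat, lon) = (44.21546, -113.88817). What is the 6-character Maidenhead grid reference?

DN34bf

Offset from 180°W / 90°S: lon 66.1118°, lat 134.2155°.
Field: lon ⌊66.1118/20⌋ = 3 → D; lat ⌊134.2155/10⌋ = 13 → N.
Square: lon ⌊6.1118/2⌋ = 3; lat ⌊4.2155/1⌋ = 4.
Subsquare: lon ⌊0.1118/0.0833333⌋ = 1 → b; lat ⌊0.2155/0.0416667⌋ = 5 → f.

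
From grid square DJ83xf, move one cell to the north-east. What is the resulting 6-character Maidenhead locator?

DJ93ag

Longitude subsquare x = 23; +1 → 24, wraps to 0 = a, carry into square.
Longitude square 8; +1 → 9.
Latitude subsquare f = 5; +1 → 6 = g.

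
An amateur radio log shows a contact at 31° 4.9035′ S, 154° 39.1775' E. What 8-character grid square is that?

Add 180° to longitude and 90° to latitude: 334.65296, 58.91828.
Field: lon ⌊334.65296/20⌋ = 16 → Q; lat ⌊58.91828/10⌋ = 5 → F.
Square: lon ⌊14.65296/2⌋ = 7; lat ⌊8.91828/1⌋ = 8.
Subsquare: lon ⌊0.65296/0.0833333⌋ = 7 → h; lat ⌊0.91828/0.0416667⌋ = 22 → w.
Extended square: lon ⌊0.06963/0.00833333⌋ = 8; lat ⌊0.00161/0.00416667⌋ = 0.

QF78hw80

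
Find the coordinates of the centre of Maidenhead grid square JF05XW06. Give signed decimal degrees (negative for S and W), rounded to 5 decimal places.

-34.05625, 1.92083

Field J=9, F=5: +9·20° lon, +5·10° lat → SW at lon 0°, lat -40°.
Square 0, 5: +0·2° lon, +5·1° lat → SW at lon 0°, lat -35°.
Subsquare x=23, w=22: +23·0.0833333° lon, +22·0.0416667° lat → SW at lon 1.91667°, lat -34.0833°.
Extended square 0, 6: +0·0.00833333° lon, +6·0.00416667° lat → SW at lon 1.91667°, lat -34.0583°.
Cell spans 0.00833333° lon × 0.00416667° lat. Centre is SW corner plus half of each.
latitude -34.05625, longitude 1.92083.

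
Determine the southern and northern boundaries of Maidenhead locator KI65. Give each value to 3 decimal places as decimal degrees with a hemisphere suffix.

5.000° S, 4.000° S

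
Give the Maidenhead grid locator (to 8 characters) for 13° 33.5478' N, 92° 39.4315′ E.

NK63hn84

Add 180° to longitude and 90° to latitude: 272.65719, 103.55913.
Field: lon ⌊272.65719/20⌋ = 13 → N; lat ⌊103.55913/10⌋ = 10 → K.
Square: lon ⌊12.65719/2⌋ = 6; lat ⌊3.55913/1⌋ = 3.
Subsquare: lon ⌊0.65719/0.0833333⌋ = 7 → h; lat ⌊0.55913/0.0416667⌋ = 13 → n.
Extended square: lon ⌊0.07386/0.00833333⌋ = 8; lat ⌊0.01746/0.00416667⌋ = 4.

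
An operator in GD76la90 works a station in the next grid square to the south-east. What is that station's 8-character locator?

GD75mx09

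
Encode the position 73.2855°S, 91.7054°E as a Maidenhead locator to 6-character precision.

Offset from 180°W / 90°S: lon 271.7054°, lat 16.7145°.
Field: 271.7054/20 → 13 → N, 16.7145/10 → 1 → B; chars NB.
Square: 11.7054/2 → 5, 6.7145/1 → 6; chars 56.
Subsquare: 1.7054/0.0833333 → 20 → u, 0.7145/0.0416667 → 17 → r; chars ur.

NB56ur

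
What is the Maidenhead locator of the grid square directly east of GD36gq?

Longitude subsquare g = 6; +1 → 7 = h.
The latitude characters are unchanged.

GD36hq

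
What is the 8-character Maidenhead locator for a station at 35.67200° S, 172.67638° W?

Offset from 180°W / 90°S: lon 7.32362°, lat 54.32800°.
Field: 7.32362/20 → 0 → A, 54.32800/10 → 5 → F; chars AF.
Square: 7.32362/2 → 3, 4.32800/1 → 4; chars 34.
Subsquare: 1.32362/0.0833333 → 15 → p, 0.32800/0.0416667 → 7 → h; chars ph.
Extended square: 0.07362/0.00833333 → 8, 0.03633/0.00416667 → 8; chars 88.

AF34ph88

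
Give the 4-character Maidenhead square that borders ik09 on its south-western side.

HK98

Longitude square 0; −1 → -1, wraps to 9, carry into field.
Longitude field I = 8; −1 → 7 = H.
Latitude square 9; −1 → 8.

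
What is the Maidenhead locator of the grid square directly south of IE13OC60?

Latitude extended square 0; −1 → -1, wraps to 9, carry into subsquare.
Latitude subsquare c = 2; −1 → 1 = b.
The longitude characters are unchanged.

IE13ob69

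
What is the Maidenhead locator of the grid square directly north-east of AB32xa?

AB42ab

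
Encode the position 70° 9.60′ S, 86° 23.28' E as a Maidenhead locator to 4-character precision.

Shift to the Maidenhead origin (180°W, 90°S): lon 266.39, lat 19.84.
Field: lon ⌊266.39/20⌋ = 13 → N; lat ⌊19.84/10⌋ = 1 → B.
Square: lon ⌊6.39/2⌋ = 3; lat ⌊9.84/1⌋ = 9.

NB39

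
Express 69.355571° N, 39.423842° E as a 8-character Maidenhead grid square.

KP99ri05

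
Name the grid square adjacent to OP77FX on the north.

Latitude subsquare x = 23; +1 → 24, wraps to 0 = a, carry into square.
Latitude square 7; +1 → 8.
The longitude characters are unchanged.

OP78fa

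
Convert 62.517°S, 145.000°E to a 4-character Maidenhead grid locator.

Add 180° to longitude and 90° to latitude: 325.00, 27.48.
Field: 325.00/20 → 16 → Q, 27.48/10 → 2 → C; chars QC.
Square: 5.00/2 → 2, 7.48/1 → 7; chars 27.

QC27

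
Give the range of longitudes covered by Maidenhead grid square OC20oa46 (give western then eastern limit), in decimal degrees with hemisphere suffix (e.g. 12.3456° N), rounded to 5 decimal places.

Field O=14, C=2: +14·20° lon, +2·10° lat → SW at lon 100°, lat -70°.
Square 2, 0: +2·2° lon, +0·1° lat → SW at lon 104°, lat -70°.
Subsquare o=14, a=0: +14·0.0833333° lon, +0·0.0416667° lat → SW at lon 105.167°, lat -70°.
Extended square 4, 6: +4·0.00833333° lon, +6·0.00416667° lat → SW at lon 105.2°, lat -69.975°.
Cell spans 0.00833333° lon × 0.00416667° lat.
west 105.20000° E, east 105.20833° E.

105.20000° E, 105.20833° E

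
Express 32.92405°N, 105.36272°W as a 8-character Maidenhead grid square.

DM72hw61

Offset from 180°W / 90°S: lon 74.63728°, lat 122.92405°.
Field: 74.63728/20 → 3 → D, 122.92405/10 → 12 → M; chars DM.
Square: 14.63728/2 → 7, 2.92405/1 → 2; chars 72.
Subsquare: 0.63728/0.0833333 → 7 → h, 0.92405/0.0416667 → 22 → w; chars hw.
Extended square: 0.05395/0.00833333 → 6, 0.00738/0.00416667 → 1; chars 61.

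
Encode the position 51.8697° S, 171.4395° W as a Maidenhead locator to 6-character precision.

Offset from 180°W / 90°S: lon 8.5605°, lat 38.1303°.
Field: lon ⌊8.5605/20⌋ = 0 → A; lat ⌊38.1303/10⌋ = 3 → D.
Square: lon ⌊8.5605/2⌋ = 4; lat ⌊8.1303/1⌋ = 8.
Subsquare: lon ⌊0.5605/0.0833333⌋ = 6 → g; lat ⌊0.1303/0.0416667⌋ = 3 → d.

AD48gd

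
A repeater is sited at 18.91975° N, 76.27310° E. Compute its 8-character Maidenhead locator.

MK88dw20

Add 180° to longitude and 90° to latitude: 256.27310, 108.91975.
Field (20°×10°, letters A–R): 256.27310/20 → 12 → M, 108.91975/10 → 10 → K; chars MK.
Square (2°×1°, digits 0–9): 16.27310/2 → 8, 8.91975/1 → 8; chars 88.
Subsquare (5′×2.5′, letters a–x): 0.27310/0.0833333 → 3 → d, 0.91975/0.0416667 → 22 → w; chars dw.
Extended square (30″×15″, digits 0–9): 0.02310/0.00833333 → 2, 0.00308/0.00416667 → 0; chars 20.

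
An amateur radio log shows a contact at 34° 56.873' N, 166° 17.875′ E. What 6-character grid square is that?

RM34dw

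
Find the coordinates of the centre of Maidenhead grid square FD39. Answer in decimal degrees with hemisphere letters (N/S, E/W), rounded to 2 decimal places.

Field F=5, D=3: +5·20° lon, +3·10° lat → SW at lon -80°, lat -60°.
Square 3, 9: +3·2° lon, +9·1° lat → SW at lon -74°, lat -51°.
Cell spans 2° lon × 1° lat. Centre is SW corner plus half of each.
latitude 50.50° S, longitude 73.00° W.

50.50° S, 73.00° W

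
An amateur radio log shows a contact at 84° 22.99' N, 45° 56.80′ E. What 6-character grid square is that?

LR24xj

Add 180° to longitude and 90° to latitude: 225.9467, 174.3832.
Field (20°×10°, letters A–R): 225.9467/20 → 11 → L, 174.3832/10 → 17 → R; chars LR.
Square (2°×1°, digits 0–9): 5.9467/2 → 2, 4.3832/1 → 4; chars 24.
Subsquare (5′×2.5′, letters a–x): 1.9467/0.0833333 → 23 → x, 0.3832/0.0416667 → 9 → j; chars xj.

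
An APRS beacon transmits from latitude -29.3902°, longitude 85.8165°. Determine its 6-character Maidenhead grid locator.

NG20vo

Shift to the Maidenhead origin (180°W, 90°S): lon 265.8165, lat 60.6098.
Field: 265.8165/20 → 13 → N, 60.6098/10 → 6 → G; chars NG.
Square: 5.8165/2 → 2, 0.6098/1 → 0; chars 20.
Subsquare: 1.8165/0.0833333 → 21 → v, 0.6098/0.0416667 → 14 → o; chars vo.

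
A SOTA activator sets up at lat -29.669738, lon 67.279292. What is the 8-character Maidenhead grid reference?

MG30ph39

Offset from 180°W / 90°S: lon 247.27929°, lat 60.33026°.
Field: lon ⌊247.27929/20⌋ = 12 → M; lat ⌊60.33026/10⌋ = 6 → G.
Square: lon ⌊7.27929/2⌋ = 3; lat ⌊0.33026/1⌋ = 0.
Subsquare: lon ⌊1.27929/0.0833333⌋ = 15 → p; lat ⌊0.33026/0.0416667⌋ = 7 → h.
Extended square: lon ⌊0.02929/0.00833333⌋ = 3; lat ⌊0.03860/0.00416667⌋ = 9.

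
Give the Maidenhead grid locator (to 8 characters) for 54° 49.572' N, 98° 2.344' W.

Offset from 180°W / 90°S: lon 81.96093°, lat 144.82620°.
Field: lon ⌊81.96093/20⌋ = 4 → E; lat ⌊144.82620/10⌋ = 14 → O.
Square: lon ⌊1.96093/2⌋ = 0; lat ⌊4.82620/1⌋ = 4.
Subsquare: lon ⌊1.96093/0.0833333⌋ = 23 → x; lat ⌊0.82620/0.0416667⌋ = 19 → t.
Extended square: lon ⌊0.04427/0.00833333⌋ = 5; lat ⌊0.03453/0.00416667⌋ = 8.

EO04xt58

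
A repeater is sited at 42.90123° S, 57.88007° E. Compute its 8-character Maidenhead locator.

Offset from 180°W / 90°S: lon 237.88007°, lat 47.09877°.
Field: lon ⌊237.88007/20⌋ = 11 → L; lat ⌊47.09877/10⌋ = 4 → E.
Square: lon ⌊17.88007/2⌋ = 8; lat ⌊7.09877/1⌋ = 7.
Subsquare: lon ⌊1.88007/0.0833333⌋ = 22 → w; lat ⌊0.09877/0.0416667⌋ = 2 → c.
Extended square: lon ⌊0.04674/0.00833333⌋ = 5; lat ⌊0.01544/0.00416667⌋ = 3.

LE87wc53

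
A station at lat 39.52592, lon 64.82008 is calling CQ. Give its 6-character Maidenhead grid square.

Shift to the Maidenhead origin (180°W, 90°S): lon 244.8201, lat 129.5259.
Field: lon ⌊244.8201/20⌋ = 12 → M; lat ⌊129.5259/10⌋ = 12 → M.
Square: lon ⌊4.8201/2⌋ = 2; lat ⌊9.5259/1⌋ = 9.
Subsquare: lon ⌊0.8201/0.0833333⌋ = 9 → j; lat ⌊0.5259/0.0416667⌋ = 12 → m.

MM29jm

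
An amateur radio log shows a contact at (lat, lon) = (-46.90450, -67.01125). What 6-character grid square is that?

Shift to the Maidenhead origin (180°W, 90°S): lon 112.9887, lat 43.0955.
Field (20°×10°, letters A–R): lon ⌊112.9887/20⌋ = 5 → F; lat ⌊43.0955/10⌋ = 4 → E.
Square (2°×1°, digits 0–9): lon ⌊12.9887/2⌋ = 6; lat ⌊3.0955/1⌋ = 3.
Subsquare (5′×2.5′, letters a–x): lon ⌊0.9887/0.0833333⌋ = 11 → l; lat ⌊0.0955/0.0416667⌋ = 2 → c.

FE63lc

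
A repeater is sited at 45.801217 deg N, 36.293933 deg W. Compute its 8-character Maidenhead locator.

HN15ut42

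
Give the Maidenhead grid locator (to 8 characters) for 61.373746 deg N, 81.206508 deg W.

Offset from 180°W / 90°S: lon 98.79349°, lat 151.37375°.
Field (20°×10°, letters A–R): 98.79349/20 → 4 → E, 151.37375/10 → 15 → P; chars EP.
Square (2°×1°, digits 0–9): 18.79349/2 → 9, 1.37375/1 → 1; chars 91.
Subsquare (5′×2.5′, letters a–x): 0.79349/0.0833333 → 9 → j, 0.37375/0.0416667 → 8 → i; chars ji.
Extended square (30″×15″, digits 0–9): 0.04349/0.00833333 → 5, 0.04041/0.00416667 → 9; chars 59.

EP91ji59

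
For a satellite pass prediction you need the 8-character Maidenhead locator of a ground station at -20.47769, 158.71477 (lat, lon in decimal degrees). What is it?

QG99im55

Shift to the Maidenhead origin (180°W, 90°S): lon 338.71477, lat 69.52231.
Field: 338.71477/20 → 16 → Q, 69.52231/10 → 6 → G; chars QG.
Square: 18.71477/2 → 9, 9.52231/1 → 9; chars 99.
Subsquare: 0.71477/0.0833333 → 8 → i, 0.52231/0.0416667 → 12 → m; chars im.
Extended square: 0.04810/0.00833333 → 5, 0.02231/0.00416667 → 5; chars 55.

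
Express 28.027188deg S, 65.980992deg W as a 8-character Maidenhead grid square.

FG71ax23

Offset from 180°W / 90°S: lon 114.01901°, lat 61.97281°.
Field: lon ⌊114.01901/20⌋ = 5 → F; lat ⌊61.97281/10⌋ = 6 → G.
Square: lon ⌊14.01901/2⌋ = 7; lat ⌊1.97281/1⌋ = 1.
Subsquare: lon ⌊0.01901/0.0833333⌋ = 0 → a; lat ⌊0.97281/0.0416667⌋ = 23 → x.
Extended square: lon ⌊0.01901/0.00833333⌋ = 2; lat ⌊0.01448/0.00416667⌋ = 3.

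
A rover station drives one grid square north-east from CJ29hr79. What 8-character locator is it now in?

Longitude extended square 7; +1 → 8.
Latitude extended square 9; +1 → 10, wraps to 0, carry into subsquare.
Latitude subsquare r = 17; +1 → 18 = s.

CJ29hs80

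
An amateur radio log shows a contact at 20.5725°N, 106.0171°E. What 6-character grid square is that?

Add 180° to longitude and 90° to latitude: 286.0171, 110.5725.
Field: 286.0171/20 → 14 → O, 110.5725/10 → 11 → L; chars OL.
Square: 6.0171/2 → 3, 0.5725/1 → 0; chars 30.
Subsquare: 0.0171/0.0833333 → 0 → a, 0.5725/0.0416667 → 13 → n; chars an.

OL30an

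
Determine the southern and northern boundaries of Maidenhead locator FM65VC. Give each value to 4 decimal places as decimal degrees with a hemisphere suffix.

Field F=5, M=12: +5·20° lon, +12·10° lat → SW at lon -80°, lat 30°.
Square 6, 5: +6·2° lon, +5·1° lat → SW at lon -68°, lat 35°.
Subsquare v=21, c=2: +21·0.0833333° lon, +2·0.0416667° lat → SW at lon -66.25°, lat 35.0833°.
Cell spans 0.0833333° lon × 0.0416667° lat.
south 35.0833° N, north 35.1250° N.

35.0833° N, 35.1250° N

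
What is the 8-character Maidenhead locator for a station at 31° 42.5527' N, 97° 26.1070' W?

EM11gr70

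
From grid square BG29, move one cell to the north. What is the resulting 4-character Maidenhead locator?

BH20

Latitude square 9; +1 → 10, wraps to 0, carry into field.
Latitude field G = 6; +1 → 7 = H.
The longitude characters are unchanged.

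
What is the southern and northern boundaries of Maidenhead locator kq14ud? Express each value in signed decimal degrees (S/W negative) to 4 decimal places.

Field K=10, Q=16: +10·20° lon, +16·10° lat → SW at lon 20°, lat 70°.
Square 1, 4: +1·2° lon, +4·1° lat → SW at lon 22°, lat 74°.
Subsquare u=20, d=3: +20·0.0833333° lon, +3·0.0416667° lat → SW at lon 23.6667°, lat 74.125°.
Cell spans 0.0833333° lon × 0.0416667° lat.
south 74.1250, north 74.1667.

74.1250, 74.1667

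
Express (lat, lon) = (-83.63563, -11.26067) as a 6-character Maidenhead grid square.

IA46ii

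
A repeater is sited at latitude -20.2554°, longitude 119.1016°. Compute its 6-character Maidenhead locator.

Offset from 180°W / 90°S: lon 299.1016°, lat 69.7446°.
Field (20°×10°, letters A–R): 299.1016/20 → 14 → O, 69.7446/10 → 6 → G; chars OG.
Square (2°×1°, digits 0–9): 19.1016/2 → 9, 9.7446/1 → 9; chars 99.
Subsquare (5′×2.5′, letters a–x): 1.1016/0.0833333 → 13 → n, 0.7446/0.0416667 → 17 → r; chars nr.

OG99nr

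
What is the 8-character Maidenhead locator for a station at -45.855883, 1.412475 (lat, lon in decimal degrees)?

Offset from 180°W / 90°S: lon 181.41248°, lat 44.14412°.
Field: 181.41248/20 → 9 → J, 44.14412/10 → 4 → E; chars JE.
Square: 1.41248/2 → 0, 4.14412/1 → 4; chars 04.
Subsquare: 1.41248/0.0833333 → 16 → q, 0.14412/0.0416667 → 3 → d; chars qd.
Extended square: 0.07914/0.00833333 → 9, 0.01912/0.00416667 → 4; chars 94.

JE04qd94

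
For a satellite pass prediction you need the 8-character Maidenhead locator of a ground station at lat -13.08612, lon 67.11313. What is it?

MH36nv39

Add 180° to longitude and 90° to latitude: 247.11313, 76.91388.
Field: lon ⌊247.11313/20⌋ = 12 → M; lat ⌊76.91388/10⌋ = 7 → H.
Square: lon ⌊7.11313/2⌋ = 3; lat ⌊6.91388/1⌋ = 6.
Subsquare: lon ⌊1.11313/0.0833333⌋ = 13 → n; lat ⌊0.91388/0.0416667⌋ = 21 → v.
Extended square: lon ⌊0.02980/0.00833333⌋ = 3; lat ⌊0.03888/0.00416667⌋ = 9.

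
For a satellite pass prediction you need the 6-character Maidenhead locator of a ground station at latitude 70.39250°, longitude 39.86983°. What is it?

KQ90wj

Offset from 180°W / 90°S: lon 219.8698°, lat 160.3925°.
Field (20°×10°, letters A–R): 219.8698/20 → 10 → K, 160.3925/10 → 16 → Q; chars KQ.
Square (2°×1°, digits 0–9): 19.8698/2 → 9, 0.3925/1 → 0; chars 90.
Subsquare (5′×2.5′, letters a–x): 1.8698/0.0833333 → 22 → w, 0.3925/0.0416667 → 9 → j; chars wj.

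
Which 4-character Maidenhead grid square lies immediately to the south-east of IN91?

JN00

Longitude square 9; +1 → 10, wraps to 0, carry into field.
Longitude field I = 8; +1 → 9 = J.
Latitude square 1; −1 → 0.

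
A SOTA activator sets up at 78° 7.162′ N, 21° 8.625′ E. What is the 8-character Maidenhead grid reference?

KQ08nc78

Offset from 180°W / 90°S: lon 201.14375°, lat 168.11937°.
Field: 201.14375/20 → 10 → K, 168.11937/10 → 16 → Q; chars KQ.
Square: 1.14375/2 → 0, 8.11937/1 → 8; chars 08.
Subsquare: 1.14375/0.0833333 → 13 → n, 0.11937/0.0416667 → 2 → c; chars nc.
Extended square: 0.06042/0.00833333 → 7, 0.03603/0.00416667 → 8; chars 78.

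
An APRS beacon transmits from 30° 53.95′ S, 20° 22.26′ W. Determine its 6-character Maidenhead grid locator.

Add 180° to longitude and 90° to latitude: 159.6290, 59.1008.
Field (20°×10°, letters A–R): 159.6290/20 → 7 → H, 59.1008/10 → 5 → F; chars HF.
Square (2°×1°, digits 0–9): 19.6290/2 → 9, 9.1008/1 → 9; chars 99.
Subsquare (5′×2.5′, letters a–x): 1.6290/0.0833333 → 19 → t, 0.1008/0.0416667 → 2 → c; chars tc.

HF99tc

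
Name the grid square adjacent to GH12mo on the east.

GH12no

Longitude subsquare m = 12; +1 → 13 = n.
The latitude characters are unchanged.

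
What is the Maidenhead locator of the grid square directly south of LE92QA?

LE91qx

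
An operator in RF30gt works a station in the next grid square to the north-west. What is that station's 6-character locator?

RF30fu

Longitude subsquare g = 6; −1 → 5 = f.
Latitude subsquare t = 19; +1 → 20 = u.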